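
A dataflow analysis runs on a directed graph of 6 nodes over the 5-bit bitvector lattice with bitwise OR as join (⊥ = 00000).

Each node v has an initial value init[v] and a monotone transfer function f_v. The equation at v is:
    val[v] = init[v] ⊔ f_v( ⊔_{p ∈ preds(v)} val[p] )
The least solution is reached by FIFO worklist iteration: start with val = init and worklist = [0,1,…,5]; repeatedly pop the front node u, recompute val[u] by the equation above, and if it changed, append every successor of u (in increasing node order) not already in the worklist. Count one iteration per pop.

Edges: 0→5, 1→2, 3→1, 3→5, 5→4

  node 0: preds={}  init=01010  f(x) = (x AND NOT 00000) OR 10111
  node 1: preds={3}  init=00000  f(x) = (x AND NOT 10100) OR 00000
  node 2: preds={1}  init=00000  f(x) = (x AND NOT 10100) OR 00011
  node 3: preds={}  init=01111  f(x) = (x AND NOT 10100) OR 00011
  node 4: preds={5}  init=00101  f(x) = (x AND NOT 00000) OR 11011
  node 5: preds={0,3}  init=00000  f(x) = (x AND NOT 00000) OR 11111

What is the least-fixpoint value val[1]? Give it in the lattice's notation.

Worklist (7 pops):
  #1 pop 0: in=00000 → 11111 (was 01010); enqueue []
  #2 pop 1: in=01111 → 01011 (was 00000); enqueue []
  #3 pop 2: in=01011 → 01011 (was 00000); enqueue []
  #4 pop 3: in=00000 → 01111 (no change)
  #5 pop 4: in=00000 → 11111 (was 00101); enqueue []
  #6 pop 5: in=11111 → 11111 (was 00000); enqueue [4]
  #7 pop 4: in=11111 → 11111 (no change)

Fixpoint:
  val[0] = 11111
  val[1] = 01011
  val[2] = 01011
  val[3] = 01111
  val[4] = 11111
  val[5] = 11111

01011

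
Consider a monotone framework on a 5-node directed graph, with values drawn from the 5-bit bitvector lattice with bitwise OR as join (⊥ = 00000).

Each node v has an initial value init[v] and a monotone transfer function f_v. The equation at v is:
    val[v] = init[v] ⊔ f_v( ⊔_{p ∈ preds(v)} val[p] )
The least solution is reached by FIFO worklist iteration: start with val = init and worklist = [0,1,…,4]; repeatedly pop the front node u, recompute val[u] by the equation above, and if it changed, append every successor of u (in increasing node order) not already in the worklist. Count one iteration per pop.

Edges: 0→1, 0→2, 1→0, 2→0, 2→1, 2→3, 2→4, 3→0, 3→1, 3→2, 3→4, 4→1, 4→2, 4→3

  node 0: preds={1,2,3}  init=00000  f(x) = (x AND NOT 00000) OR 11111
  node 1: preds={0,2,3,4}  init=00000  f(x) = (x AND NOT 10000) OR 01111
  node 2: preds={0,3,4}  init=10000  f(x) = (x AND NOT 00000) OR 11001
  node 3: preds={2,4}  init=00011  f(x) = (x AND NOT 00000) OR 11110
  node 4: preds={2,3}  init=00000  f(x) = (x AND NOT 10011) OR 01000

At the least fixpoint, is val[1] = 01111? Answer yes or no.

yes

Worklist (9 pops):
  #1 pop 0: in=10011 → 11111 (was 00000); enqueue []
  #2 pop 1: in=11111 → 01111 (was 00000); enqueue [0]
  #3 pop 2: in=11111 → 11111 (was 10000); enqueue [1]
  #4 pop 3: in=11111 → 11111 (was 00011); enqueue [2]
  #5 pop 4: in=11111 → 01100 (was 00000); enqueue [3]
  #6 pop 0: in=11111 → 11111 (no change)
  #7 pop 1: in=11111 → 01111 (no change)
  #8 pop 2: in=11111 → 11111 (no change)
  #9 pop 3: in=11111 → 11111 (no change)

Fixpoint:
  val[0] = 11111
  val[1] = 01111
  val[2] = 11111
  val[3] = 11111
  val[4] = 01100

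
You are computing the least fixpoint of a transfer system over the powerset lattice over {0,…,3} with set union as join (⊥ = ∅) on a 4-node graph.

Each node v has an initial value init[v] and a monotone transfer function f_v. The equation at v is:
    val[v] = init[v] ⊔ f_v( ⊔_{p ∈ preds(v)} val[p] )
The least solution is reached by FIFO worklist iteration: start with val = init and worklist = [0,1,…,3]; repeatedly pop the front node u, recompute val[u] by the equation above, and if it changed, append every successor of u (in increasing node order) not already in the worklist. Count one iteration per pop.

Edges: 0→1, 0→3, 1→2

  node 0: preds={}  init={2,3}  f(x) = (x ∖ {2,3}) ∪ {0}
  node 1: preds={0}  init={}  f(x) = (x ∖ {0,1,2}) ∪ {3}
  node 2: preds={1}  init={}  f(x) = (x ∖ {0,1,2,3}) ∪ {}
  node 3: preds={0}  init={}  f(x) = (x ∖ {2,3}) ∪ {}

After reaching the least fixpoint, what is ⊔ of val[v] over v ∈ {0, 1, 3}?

Trace (4 dequeues):
  [1] u=0 | in {} | out {0,2,3} | prev {2,3} | push {}
  [2] u=1 | in {0,2,3} | out {3} | prev {} | push {}
  [3] u=2 | in {3} | out {} | ==
  [4] u=3 | in {0,2,3} | out {0} | prev {} | push {}

Converged values:
  [0] {0,2,3}
  [1] {3}
  [2] {}
  [3] {0}

{0,2,3}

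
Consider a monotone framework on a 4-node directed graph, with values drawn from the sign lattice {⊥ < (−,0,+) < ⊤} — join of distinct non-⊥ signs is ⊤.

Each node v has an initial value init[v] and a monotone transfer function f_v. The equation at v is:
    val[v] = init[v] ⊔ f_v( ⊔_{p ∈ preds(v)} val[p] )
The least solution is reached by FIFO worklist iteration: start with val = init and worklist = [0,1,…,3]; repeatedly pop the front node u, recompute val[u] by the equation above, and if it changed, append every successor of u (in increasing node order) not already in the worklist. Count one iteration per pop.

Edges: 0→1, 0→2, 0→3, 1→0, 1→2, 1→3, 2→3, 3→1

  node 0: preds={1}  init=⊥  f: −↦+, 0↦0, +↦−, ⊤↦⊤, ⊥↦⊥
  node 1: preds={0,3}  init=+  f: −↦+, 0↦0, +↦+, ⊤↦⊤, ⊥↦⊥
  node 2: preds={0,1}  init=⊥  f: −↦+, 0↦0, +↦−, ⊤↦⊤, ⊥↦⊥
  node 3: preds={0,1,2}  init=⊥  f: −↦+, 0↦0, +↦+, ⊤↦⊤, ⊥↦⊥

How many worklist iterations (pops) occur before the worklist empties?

Trace (9 dequeues):
  [1] u=0 | in + | out − | prev ⊥ | push {}
  [2] u=1 | in − | out + | ==
  [3] u=2 | in ⊤ | out ⊤ | prev ⊥ | push {}
  [4] u=3 | in ⊤ | out ⊤ | prev ⊥ | push {1}
  [5] u=1 | in ⊤ | out ⊤ | prev + | push {0,2,3}
  [6] u=0 | in ⊤ | out ⊤ | prev − | push {1}
  [7] u=2 | in ⊤ | out ⊤ | ==
  [8] u=3 | in ⊤ | out ⊤ | ==
  [9] u=1 | in ⊤ | out ⊤ | ==

Converged values:
  [0] ⊤
  [1] ⊤
  [2] ⊤
  [3] ⊤

9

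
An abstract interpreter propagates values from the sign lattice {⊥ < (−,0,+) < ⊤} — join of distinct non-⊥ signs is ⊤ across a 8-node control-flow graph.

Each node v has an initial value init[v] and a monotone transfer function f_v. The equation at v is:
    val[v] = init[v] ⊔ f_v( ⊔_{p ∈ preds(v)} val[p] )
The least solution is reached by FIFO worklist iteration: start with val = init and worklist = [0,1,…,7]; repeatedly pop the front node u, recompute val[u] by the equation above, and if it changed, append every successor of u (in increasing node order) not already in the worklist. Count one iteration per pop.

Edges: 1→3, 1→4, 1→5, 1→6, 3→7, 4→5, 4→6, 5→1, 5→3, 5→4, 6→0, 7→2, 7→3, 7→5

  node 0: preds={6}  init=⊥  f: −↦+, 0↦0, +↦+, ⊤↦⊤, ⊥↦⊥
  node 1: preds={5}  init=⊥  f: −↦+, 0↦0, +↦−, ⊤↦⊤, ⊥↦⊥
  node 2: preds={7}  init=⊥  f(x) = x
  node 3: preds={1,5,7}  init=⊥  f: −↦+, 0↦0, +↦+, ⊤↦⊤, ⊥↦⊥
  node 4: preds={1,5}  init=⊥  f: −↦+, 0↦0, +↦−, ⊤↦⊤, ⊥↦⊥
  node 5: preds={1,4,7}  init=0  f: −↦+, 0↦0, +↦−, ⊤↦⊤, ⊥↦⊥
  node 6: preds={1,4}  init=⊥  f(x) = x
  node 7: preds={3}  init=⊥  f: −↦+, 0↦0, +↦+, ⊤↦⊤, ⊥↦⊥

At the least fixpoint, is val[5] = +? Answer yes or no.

Trace (12 dequeues):
  [1] u=0 | in ⊥ | out ⊥ | ==
  [2] u=1 | in 0 | out 0 | prev ⊥ | push {}
  [3] u=2 | in ⊥ | out ⊥ | ==
  [4] u=3 | in 0 | out 0 | prev ⊥ | push {}
  [5] u=4 | in 0 | out 0 | prev ⊥ | push {}
  [6] u=5 | in 0 | out 0 | ==
  [7] u=6 | in 0 | out 0 | prev ⊥ | push {0}
  [8] u=7 | in 0 | out 0 | prev ⊥ | push {2,3,5}
  [9] u=0 | in 0 | out 0 | prev ⊥ | push {}
  [10] u=2 | in 0 | out 0 | prev ⊥ | push {}
  [11] u=3 | in 0 | out 0 | ==
  [12] u=5 | in 0 | out 0 | ==

Converged values:
  [0] 0
  [1] 0
  [2] 0
  [3] 0
  [4] 0
  [5] 0
  [6] 0
  [7] 0

no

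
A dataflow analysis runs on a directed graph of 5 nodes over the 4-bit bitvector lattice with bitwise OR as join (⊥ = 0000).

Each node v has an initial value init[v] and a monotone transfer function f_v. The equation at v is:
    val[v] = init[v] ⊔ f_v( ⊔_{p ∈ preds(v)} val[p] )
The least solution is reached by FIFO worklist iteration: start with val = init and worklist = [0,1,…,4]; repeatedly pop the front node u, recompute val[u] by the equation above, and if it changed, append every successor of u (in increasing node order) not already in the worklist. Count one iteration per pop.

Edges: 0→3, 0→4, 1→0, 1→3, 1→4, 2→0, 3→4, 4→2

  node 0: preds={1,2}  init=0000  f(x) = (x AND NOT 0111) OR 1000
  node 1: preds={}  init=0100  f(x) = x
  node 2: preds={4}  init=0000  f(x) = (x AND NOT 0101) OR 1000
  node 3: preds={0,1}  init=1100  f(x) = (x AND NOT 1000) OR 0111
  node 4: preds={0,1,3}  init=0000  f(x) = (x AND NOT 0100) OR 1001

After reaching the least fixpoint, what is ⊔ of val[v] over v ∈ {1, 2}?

1110

Worklist (8 pops):
  #1 pop 0: in=0100 → 1000 (was 0000); enqueue []
  #2 pop 1: in=0000 → 0100 (no change)
  #3 pop 2: in=0000 → 1000 (was 0000); enqueue [0]
  #4 pop 3: in=1100 → 1111 (was 1100); enqueue []
  #5 pop 4: in=1111 → 1011 (was 0000); enqueue [2]
  #6 pop 0: in=1100 → 1000 (no change)
  #7 pop 2: in=1011 → 1010 (was 1000); enqueue [0]
  #8 pop 0: in=1110 → 1000 (no change)

Fixpoint:
  val[0] = 1000
  val[1] = 0100
  val[2] = 1010
  val[3] = 1111
  val[4] = 1011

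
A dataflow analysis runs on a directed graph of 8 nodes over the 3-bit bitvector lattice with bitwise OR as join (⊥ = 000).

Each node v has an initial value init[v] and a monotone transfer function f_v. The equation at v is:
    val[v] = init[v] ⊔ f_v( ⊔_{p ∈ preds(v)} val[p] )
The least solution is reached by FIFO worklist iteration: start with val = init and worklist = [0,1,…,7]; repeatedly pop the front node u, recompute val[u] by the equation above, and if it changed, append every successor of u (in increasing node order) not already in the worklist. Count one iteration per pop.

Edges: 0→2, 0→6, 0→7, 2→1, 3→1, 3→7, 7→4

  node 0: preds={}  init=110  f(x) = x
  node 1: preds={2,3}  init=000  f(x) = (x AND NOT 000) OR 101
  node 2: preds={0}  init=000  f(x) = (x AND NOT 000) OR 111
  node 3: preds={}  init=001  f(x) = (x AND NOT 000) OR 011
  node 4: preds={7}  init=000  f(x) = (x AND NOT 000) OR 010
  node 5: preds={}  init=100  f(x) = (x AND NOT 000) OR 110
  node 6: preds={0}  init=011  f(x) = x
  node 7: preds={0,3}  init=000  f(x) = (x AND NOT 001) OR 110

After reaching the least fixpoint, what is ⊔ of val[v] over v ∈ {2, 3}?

Worklist (10 pops):
  #1 pop 0: in=000 → 110 (no change)
  #2 pop 1: in=001 → 101 (was 000); enqueue []
  #3 pop 2: in=110 → 111 (was 000); enqueue [1]
  #4 pop 3: in=000 → 011 (was 001); enqueue []
  #5 pop 4: in=000 → 010 (was 000); enqueue []
  #6 pop 5: in=000 → 110 (was 100); enqueue []
  #7 pop 6: in=110 → 111 (was 011); enqueue []
  #8 pop 7: in=111 → 110 (was 000); enqueue [4]
  #9 pop 1: in=111 → 111 (was 101); enqueue []
  #10 pop 4: in=110 → 110 (was 010); enqueue []

Fixpoint:
  val[0] = 110
  val[1] = 111
  val[2] = 111
  val[3] = 011
  val[4] = 110
  val[5] = 110
  val[6] = 111
  val[7] = 110

111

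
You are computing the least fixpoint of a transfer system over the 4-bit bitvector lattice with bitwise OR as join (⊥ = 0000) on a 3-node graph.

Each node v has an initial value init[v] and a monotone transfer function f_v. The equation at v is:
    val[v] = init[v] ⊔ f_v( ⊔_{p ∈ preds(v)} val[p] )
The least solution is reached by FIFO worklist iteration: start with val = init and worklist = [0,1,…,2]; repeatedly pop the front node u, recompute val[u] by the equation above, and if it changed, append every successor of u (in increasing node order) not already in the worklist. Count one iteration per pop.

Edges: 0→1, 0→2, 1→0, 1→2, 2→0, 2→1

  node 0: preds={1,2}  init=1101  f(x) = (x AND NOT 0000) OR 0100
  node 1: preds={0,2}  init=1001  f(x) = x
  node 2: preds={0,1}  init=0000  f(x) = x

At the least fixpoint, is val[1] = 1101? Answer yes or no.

yes

Iteration log — 5 steps:
  step 1. node 0  ⊔preds=1001  new=1101  stable
  step 2. node 1  ⊔preds=1101  new=1101  old=1001  +wl: 0
  step 3. node 2  ⊔preds=1101  new=1101  old=0000  +wl: 1
  step 4. node 0  ⊔preds=1101  new=1101  stable
  step 5. node 1  ⊔preds=1101  new=1101  stable

Least fixpoint reached:
  node 0: 1101
  node 1: 1101
  node 2: 1101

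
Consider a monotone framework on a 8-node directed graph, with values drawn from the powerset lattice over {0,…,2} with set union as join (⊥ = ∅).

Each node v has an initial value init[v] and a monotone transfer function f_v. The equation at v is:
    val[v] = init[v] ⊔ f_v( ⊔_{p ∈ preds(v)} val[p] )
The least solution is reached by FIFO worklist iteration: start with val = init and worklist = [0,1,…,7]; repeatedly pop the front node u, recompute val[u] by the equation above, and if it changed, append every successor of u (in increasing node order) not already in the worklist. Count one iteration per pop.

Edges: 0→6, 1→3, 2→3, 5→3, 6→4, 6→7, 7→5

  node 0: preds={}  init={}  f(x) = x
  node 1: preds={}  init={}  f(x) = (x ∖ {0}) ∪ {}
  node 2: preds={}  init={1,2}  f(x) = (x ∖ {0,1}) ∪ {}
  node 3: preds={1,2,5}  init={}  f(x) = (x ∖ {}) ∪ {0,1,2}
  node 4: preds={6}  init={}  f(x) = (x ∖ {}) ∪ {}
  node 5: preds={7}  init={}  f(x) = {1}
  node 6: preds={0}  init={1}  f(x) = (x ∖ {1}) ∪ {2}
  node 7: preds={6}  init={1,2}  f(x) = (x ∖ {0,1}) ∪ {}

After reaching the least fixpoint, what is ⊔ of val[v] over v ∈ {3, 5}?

{0,1,2}

Iteration log — 10 steps:
  step 1. node 0  ⊔preds={}  new={}  stable
  step 2. node 1  ⊔preds={}  new={}  stable
  step 3. node 2  ⊔preds={}  new={1,2}  stable
  step 4. node 3  ⊔preds={1,2}  new={0,1,2}  old={}  +wl: 
  step 5. node 4  ⊔preds={1}  new={1}  old={}  +wl: 
  step 6. node 5  ⊔preds={1,2}  new={1}  old={}  +wl: 3
  step 7. node 6  ⊔preds={}  new={1,2}  old={1}  +wl: 4
  step 8. node 7  ⊔preds={1,2}  new={1,2}  stable
  step 9. node 3  ⊔preds={1,2}  new={0,1,2}  stable
  step 10. node 4  ⊔preds={1,2}  new={1,2}  old={1}  +wl: 

Least fixpoint reached:
  node 0: {}
  node 1: {}
  node 2: {1,2}
  node 3: {0,1,2}
  node 4: {1,2}
  node 5: {1}
  node 6: {1,2}
  node 7: {1,2}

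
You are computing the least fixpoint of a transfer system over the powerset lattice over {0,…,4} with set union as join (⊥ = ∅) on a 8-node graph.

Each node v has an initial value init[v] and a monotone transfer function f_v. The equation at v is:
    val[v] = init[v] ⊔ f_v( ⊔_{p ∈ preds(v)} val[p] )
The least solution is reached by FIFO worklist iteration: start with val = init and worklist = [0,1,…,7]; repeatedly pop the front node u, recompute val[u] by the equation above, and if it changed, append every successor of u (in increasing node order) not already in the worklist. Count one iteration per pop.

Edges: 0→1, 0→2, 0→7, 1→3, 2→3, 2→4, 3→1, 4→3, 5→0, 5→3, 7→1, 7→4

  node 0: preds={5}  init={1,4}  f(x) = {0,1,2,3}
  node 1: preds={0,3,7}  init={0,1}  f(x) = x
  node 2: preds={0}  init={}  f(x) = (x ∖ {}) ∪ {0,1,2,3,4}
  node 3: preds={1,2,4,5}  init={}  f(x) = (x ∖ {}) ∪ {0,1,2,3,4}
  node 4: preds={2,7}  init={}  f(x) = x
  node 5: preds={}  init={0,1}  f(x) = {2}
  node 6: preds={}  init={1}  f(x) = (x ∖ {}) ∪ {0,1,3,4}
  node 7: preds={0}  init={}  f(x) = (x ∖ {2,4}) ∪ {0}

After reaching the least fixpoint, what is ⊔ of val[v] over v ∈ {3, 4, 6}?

Trace (12 dequeues):
  [1] u=0 | in {0,1} | out {0,1,2,3,4} | prev {1,4} | push {}
  [2] u=1 | in {0,1,2,3,4} | out {0,1,2,3,4} | prev {0,1} | push {}
  [3] u=2 | in {0,1,2,3,4} | out {0,1,2,3,4} | prev {} | push {}
  [4] u=3 | in {0,1,2,3,4} | out {0,1,2,3,4} | prev {} | push {1}
  [5] u=4 | in {0,1,2,3,4} | out {0,1,2,3,4} | prev {} | push {3}
  [6] u=5 | in {} | out {0,1,2} | prev {0,1} | push {0}
  [7] u=6 | in {} | out {0,1,3,4} | prev {1} | push {}
  [8] u=7 | in {0,1,2,3,4} | out {0,1,3} | prev {} | push {4}
  [9] u=1 | in {0,1,2,3,4} | out {0,1,2,3,4} | ==
  [10] u=3 | in {0,1,2,3,4} | out {0,1,2,3,4} | ==
  [11] u=0 | in {0,1,2} | out {0,1,2,3,4} | ==
  [12] u=4 | in {0,1,2,3,4} | out {0,1,2,3,4} | ==

Converged values:
  [0] {0,1,2,3,4}
  [1] {0,1,2,3,4}
  [2] {0,1,2,3,4}
  [3] {0,1,2,3,4}
  [4] {0,1,2,3,4}
  [5] {0,1,2}
  [6] {0,1,3,4}
  [7] {0,1,3}

{0,1,2,3,4}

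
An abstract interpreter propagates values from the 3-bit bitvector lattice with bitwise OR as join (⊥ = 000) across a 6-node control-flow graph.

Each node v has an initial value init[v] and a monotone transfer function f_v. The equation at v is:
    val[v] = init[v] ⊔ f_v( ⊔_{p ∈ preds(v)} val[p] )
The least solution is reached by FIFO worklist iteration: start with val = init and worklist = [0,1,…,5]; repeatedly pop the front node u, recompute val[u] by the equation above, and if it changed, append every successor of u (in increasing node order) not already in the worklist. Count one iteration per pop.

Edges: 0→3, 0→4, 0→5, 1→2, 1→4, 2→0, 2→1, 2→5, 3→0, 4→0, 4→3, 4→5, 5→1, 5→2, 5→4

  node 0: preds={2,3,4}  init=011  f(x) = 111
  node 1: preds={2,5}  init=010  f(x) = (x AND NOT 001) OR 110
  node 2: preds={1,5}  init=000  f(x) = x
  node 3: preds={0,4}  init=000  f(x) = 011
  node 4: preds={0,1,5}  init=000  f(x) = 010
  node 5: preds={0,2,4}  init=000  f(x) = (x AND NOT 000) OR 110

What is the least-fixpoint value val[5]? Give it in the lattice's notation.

Worklist (14 pops):
  #1 pop 0: in=000 → 111 (was 011); enqueue []
  #2 pop 1: in=000 → 110 (was 010); enqueue []
  #3 pop 2: in=110 → 110 (was 000); enqueue [0,1]
  #4 pop 3: in=111 → 011 (was 000); enqueue []
  #5 pop 4: in=111 → 010 (was 000); enqueue [3]
  #6 pop 5: in=111 → 111 (was 000); enqueue [2,4]
  #7 pop 0: in=111 → 111 (no change)
  #8 pop 1: in=111 → 110 (no change)
  #9 pop 3: in=111 → 011 (no change)
  #10 pop 2: in=111 → 111 (was 110); enqueue [0,1,5]
  #11 pop 4: in=111 → 010 (no change)
  #12 pop 0: in=111 → 111 (no change)
  #13 pop 1: in=111 → 110 (no change)
  #14 pop 5: in=111 → 111 (no change)

Fixpoint:
  val[0] = 111
  val[1] = 110
  val[2] = 111
  val[3] = 011
  val[4] = 010
  val[5] = 111

111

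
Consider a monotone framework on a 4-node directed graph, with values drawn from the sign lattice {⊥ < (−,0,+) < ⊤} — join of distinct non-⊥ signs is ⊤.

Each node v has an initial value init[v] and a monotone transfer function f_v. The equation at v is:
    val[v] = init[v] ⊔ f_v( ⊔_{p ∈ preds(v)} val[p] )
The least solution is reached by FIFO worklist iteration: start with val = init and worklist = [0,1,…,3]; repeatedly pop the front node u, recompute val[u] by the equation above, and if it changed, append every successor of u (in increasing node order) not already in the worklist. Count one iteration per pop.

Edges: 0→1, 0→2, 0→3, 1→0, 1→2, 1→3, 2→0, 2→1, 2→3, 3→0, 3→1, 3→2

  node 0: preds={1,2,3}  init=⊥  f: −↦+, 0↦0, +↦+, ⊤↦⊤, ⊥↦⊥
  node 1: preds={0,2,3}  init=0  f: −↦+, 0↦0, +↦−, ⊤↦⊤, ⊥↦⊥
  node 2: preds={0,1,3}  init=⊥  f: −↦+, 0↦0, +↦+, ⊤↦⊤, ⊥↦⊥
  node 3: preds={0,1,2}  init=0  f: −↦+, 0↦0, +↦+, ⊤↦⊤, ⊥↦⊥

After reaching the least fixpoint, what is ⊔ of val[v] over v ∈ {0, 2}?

0

Iteration log — 6 steps:
  step 1. node 0  ⊔preds=0  new=0  old=⊥  +wl: 
  step 2. node 1  ⊔preds=0  new=0  stable
  step 3. node 2  ⊔preds=0  new=0  old=⊥  +wl: 0,1
  step 4. node 3  ⊔preds=0  new=0  stable
  step 5. node 0  ⊔preds=0  new=0  stable
  step 6. node 1  ⊔preds=0  new=0  stable

Least fixpoint reached:
  node 0: 0
  node 1: 0
  node 2: 0
  node 3: 0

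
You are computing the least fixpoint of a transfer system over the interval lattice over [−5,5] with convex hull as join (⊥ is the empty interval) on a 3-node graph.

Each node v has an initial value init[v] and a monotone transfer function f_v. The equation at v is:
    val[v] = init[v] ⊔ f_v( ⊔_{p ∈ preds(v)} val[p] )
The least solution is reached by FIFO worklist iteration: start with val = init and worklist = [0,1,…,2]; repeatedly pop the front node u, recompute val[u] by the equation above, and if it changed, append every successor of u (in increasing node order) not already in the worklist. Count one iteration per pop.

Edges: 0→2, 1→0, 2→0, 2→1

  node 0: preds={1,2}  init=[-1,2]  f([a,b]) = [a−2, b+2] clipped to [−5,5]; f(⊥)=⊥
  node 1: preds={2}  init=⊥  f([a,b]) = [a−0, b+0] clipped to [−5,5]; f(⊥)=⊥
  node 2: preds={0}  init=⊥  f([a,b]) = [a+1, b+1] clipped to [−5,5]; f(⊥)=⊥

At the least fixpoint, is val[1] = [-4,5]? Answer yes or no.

yes

Trace (18 dequeues):
  [1] u=0 | in ⊥ | out [-1,2] | ==
  [2] u=1 | in ⊥ | out ⊥ | ==
  [3] u=2 | in [-1,2] | out [0,3] | prev ⊥ | push {0,1}
  [4] u=0 | in [0,3] | out [-2,5] | prev [-1,2] | push {2}
  [5] u=1 | in [0,3] | out [0,3] | prev ⊥ | push {0}
  [6] u=2 | in [-2,5] | out [-1,5] | prev [0,3] | push {1}
  [7] u=0 | in [-1,5] | out [-3,5] | prev [-2,5] | push {2}
  [8] u=1 | in [-1,5] | out [-1,5] | prev [0,3] | push {0}
  [9] u=2 | in [-3,5] | out [-2,5] | prev [-1,5] | push {1}
  [10] u=0 | in [-2,5] | out [-4,5] | prev [-3,5] | push {2}
  [11] u=1 | in [-2,5] | out [-2,5] | prev [-1,5] | push {0}
  [12] u=2 | in [-4,5] | out [-3,5] | prev [-2,5] | push {1}
  [13] u=0 | in [-3,5] | out [-5,5] | prev [-4,5] | push {2}
  [14] u=1 | in [-3,5] | out [-3,5] | prev [-2,5] | push {0}
  [15] u=2 | in [-5,5] | out [-4,5] | prev [-3,5] | push {1}
  [16] u=0 | in [-4,5] | out [-5,5] | ==
  [17] u=1 | in [-4,5] | out [-4,5] | prev [-3,5] | push {0}
  [18] u=0 | in [-4,5] | out [-5,5] | ==

Converged values:
  [0] [-5,5]
  [1] [-4,5]
  [2] [-4,5]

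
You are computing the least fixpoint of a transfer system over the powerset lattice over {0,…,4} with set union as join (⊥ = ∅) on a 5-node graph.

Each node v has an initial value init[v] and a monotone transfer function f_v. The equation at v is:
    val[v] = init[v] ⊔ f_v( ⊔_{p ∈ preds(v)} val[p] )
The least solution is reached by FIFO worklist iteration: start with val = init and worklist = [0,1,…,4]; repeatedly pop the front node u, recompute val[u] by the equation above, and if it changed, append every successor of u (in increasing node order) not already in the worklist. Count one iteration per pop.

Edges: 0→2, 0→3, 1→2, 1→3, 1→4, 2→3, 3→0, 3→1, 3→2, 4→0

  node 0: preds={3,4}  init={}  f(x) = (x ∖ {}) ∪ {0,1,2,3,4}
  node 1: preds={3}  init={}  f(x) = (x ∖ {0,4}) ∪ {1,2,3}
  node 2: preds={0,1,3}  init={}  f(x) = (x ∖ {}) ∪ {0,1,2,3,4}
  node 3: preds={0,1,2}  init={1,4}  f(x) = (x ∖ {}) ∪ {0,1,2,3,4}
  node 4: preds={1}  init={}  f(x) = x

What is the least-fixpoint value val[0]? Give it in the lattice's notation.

Worklist (8 pops):
  #1 pop 0: in={1,4} → {0,1,2,3,4} (was {}); enqueue []
  #2 pop 1: in={1,4} → {1,2,3} (was {}); enqueue []
  #3 pop 2: in={0,1,2,3,4} → {0,1,2,3,4} (was {}); enqueue []
  #4 pop 3: in={0,1,2,3,4} → {0,1,2,3,4} (was {1,4}); enqueue [0,1,2]
  #5 pop 4: in={1,2,3} → {1,2,3} (was {}); enqueue []
  #6 pop 0: in={0,1,2,3,4} → {0,1,2,3,4} (no change)
  #7 pop 1: in={0,1,2,3,4} → {1,2,3} (no change)
  #8 pop 2: in={0,1,2,3,4} → {0,1,2,3,4} (no change)

Fixpoint:
  val[0] = {0,1,2,3,4}
  val[1] = {1,2,3}
  val[2] = {0,1,2,3,4}
  val[3] = {0,1,2,3,4}
  val[4] = {1,2,3}

{0,1,2,3,4}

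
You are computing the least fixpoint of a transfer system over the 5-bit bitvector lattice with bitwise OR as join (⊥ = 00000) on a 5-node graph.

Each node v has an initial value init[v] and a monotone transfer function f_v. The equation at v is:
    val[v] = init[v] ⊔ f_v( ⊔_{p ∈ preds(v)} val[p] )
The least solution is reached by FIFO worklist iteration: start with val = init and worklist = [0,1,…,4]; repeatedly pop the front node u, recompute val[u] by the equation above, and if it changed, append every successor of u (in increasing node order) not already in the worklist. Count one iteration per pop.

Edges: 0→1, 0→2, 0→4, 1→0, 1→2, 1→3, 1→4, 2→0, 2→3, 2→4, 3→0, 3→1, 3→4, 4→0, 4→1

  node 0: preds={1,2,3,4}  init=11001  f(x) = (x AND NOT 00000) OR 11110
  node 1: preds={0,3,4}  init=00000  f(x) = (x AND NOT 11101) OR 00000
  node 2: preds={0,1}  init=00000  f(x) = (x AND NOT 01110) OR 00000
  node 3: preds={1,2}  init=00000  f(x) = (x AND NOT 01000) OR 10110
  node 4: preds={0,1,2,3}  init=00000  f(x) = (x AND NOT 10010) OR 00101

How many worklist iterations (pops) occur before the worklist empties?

7

Worklist (7 pops):
  #1 pop 0: in=00000 → 11111 (was 11001); enqueue []
  #2 pop 1: in=11111 → 00010 (was 00000); enqueue [0]
  #3 pop 2: in=11111 → 10001 (was 00000); enqueue []
  #4 pop 3: in=10011 → 10111 (was 00000); enqueue [1]
  #5 pop 4: in=11111 → 01101 (was 00000); enqueue []
  #6 pop 0: in=11111 → 11111 (no change)
  #7 pop 1: in=11111 → 00010 (no change)

Fixpoint:
  val[0] = 11111
  val[1] = 00010
  val[2] = 10001
  val[3] = 10111
  val[4] = 01101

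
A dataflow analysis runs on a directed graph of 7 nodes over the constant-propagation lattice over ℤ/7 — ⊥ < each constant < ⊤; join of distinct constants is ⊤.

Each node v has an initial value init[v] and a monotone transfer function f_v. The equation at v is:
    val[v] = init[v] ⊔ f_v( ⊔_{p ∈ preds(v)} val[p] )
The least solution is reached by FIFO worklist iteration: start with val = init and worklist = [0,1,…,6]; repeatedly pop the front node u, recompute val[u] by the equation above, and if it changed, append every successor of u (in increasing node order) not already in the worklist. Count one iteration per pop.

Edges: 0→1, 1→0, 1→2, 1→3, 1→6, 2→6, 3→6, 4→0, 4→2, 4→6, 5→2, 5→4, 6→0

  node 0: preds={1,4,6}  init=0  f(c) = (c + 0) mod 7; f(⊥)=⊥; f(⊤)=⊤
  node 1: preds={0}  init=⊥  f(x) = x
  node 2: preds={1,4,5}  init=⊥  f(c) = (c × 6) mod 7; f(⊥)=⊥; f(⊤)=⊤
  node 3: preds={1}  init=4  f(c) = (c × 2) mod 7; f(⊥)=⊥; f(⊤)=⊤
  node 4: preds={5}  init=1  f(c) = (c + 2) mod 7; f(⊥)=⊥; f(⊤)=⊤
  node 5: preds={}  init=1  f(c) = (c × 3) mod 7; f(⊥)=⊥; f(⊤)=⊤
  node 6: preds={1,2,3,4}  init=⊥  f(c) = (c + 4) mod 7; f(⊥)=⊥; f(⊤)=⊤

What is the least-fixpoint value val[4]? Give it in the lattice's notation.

⊤

Worklist (9 pops):
  #1 pop 0: in=1 → ⊤ (was 0); enqueue []
  #2 pop 1: in=⊤ → ⊤ (was ⊥); enqueue [0]
  #3 pop 2: in=⊤ → ⊤ (was ⊥); enqueue []
  #4 pop 3: in=⊤ → ⊤ (was 4); enqueue []
  #5 pop 4: in=1 → ⊤ (was 1); enqueue [2]
  #6 pop 5: in=⊥ → 1 (no change)
  #7 pop 6: in=⊤ → ⊤ (was ⊥); enqueue []
  #8 pop 0: in=⊤ → ⊤ (no change)
  #9 pop 2: in=⊤ → ⊤ (no change)

Fixpoint:
  val[0] = ⊤
  val[1] = ⊤
  val[2] = ⊤
  val[3] = ⊤
  val[4] = ⊤
  val[5] = 1
  val[6] = ⊤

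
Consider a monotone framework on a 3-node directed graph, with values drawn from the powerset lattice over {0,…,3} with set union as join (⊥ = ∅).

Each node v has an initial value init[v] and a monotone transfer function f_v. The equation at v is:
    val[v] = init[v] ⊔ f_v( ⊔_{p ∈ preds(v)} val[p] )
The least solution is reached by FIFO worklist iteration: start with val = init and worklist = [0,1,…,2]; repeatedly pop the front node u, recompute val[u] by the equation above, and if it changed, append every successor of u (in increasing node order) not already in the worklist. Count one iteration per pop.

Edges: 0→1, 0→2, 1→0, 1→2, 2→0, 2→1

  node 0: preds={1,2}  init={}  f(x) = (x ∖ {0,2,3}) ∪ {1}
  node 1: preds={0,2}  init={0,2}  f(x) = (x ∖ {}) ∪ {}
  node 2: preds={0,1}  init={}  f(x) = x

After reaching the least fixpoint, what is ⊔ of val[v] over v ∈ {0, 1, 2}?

Worklist (5 pops):
  #1 pop 0: in={0,2} → {1} (was {}); enqueue []
  #2 pop 1: in={1} → {0,1,2} (was {0,2}); enqueue [0]
  #3 pop 2: in={0,1,2} → {0,1,2} (was {}); enqueue [1]
  #4 pop 0: in={0,1,2} → {1} (no change)
  #5 pop 1: in={0,1,2} → {0,1,2} (no change)

Fixpoint:
  val[0] = {1}
  val[1] = {0,1,2}
  val[2] = {0,1,2}

{0,1,2}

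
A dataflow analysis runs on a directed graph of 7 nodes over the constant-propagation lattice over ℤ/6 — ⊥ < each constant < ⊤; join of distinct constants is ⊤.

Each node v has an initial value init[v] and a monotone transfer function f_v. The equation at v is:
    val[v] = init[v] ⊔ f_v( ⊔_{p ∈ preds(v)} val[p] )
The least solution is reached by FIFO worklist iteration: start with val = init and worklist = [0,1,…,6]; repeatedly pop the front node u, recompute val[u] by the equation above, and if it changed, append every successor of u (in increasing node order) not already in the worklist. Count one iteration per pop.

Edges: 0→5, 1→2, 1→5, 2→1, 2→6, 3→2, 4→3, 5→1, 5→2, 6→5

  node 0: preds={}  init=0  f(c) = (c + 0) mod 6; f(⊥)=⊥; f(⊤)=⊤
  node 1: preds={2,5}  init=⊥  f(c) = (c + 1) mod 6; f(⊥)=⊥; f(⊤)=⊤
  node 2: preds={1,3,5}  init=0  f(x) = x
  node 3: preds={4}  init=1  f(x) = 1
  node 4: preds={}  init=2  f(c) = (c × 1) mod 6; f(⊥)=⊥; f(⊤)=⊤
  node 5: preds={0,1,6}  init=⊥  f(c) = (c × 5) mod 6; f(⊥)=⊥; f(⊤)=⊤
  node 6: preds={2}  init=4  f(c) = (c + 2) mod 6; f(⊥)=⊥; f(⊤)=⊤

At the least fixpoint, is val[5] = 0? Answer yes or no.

Worklist (10 pops):
  #1 pop 0: in=⊥ → 0 (no change)
  #2 pop 1: in=0 → 1 (was ⊥); enqueue []
  #3 pop 2: in=1 → ⊤ (was 0); enqueue [1]
  #4 pop 3: in=2 → 1 (no change)
  #5 pop 4: in=⊥ → 2 (no change)
  #6 pop 5: in=⊤ → ⊤ (was ⊥); enqueue [2]
  #7 pop 6: in=⊤ → ⊤ (was 4); enqueue [5]
  #8 pop 1: in=⊤ → ⊤ (was 1); enqueue []
  #9 pop 2: in=⊤ → ⊤ (no change)
  #10 pop 5: in=⊤ → ⊤ (no change)

Fixpoint:
  val[0] = 0
  val[1] = ⊤
  val[2] = ⊤
  val[3] = 1
  val[4] = 2
  val[5] = ⊤
  val[6] = ⊤

no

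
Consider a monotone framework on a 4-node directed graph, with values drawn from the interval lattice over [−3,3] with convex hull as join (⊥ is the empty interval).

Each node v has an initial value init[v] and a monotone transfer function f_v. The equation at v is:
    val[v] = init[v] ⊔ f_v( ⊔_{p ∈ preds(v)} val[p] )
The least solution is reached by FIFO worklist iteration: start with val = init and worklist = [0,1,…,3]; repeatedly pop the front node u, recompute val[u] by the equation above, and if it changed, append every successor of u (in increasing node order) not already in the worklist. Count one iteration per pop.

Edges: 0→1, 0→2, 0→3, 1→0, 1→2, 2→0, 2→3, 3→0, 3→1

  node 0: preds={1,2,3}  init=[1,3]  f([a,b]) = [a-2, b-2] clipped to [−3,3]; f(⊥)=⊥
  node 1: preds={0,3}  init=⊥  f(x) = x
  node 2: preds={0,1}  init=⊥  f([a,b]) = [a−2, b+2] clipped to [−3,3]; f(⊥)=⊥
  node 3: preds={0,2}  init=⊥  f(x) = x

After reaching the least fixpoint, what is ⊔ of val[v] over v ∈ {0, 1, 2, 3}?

[-3,3]

Trace (10 dequeues):
  [1] u=0 | in ⊥ | out [1,3] | ==
  [2] u=1 | in [1,3] | out [1,3] | prev ⊥ | push {0}
  [3] u=2 | in [1,3] | out [-1,3] | prev ⊥ | push {}
  [4] u=3 | in [-1,3] | out [-1,3] | prev ⊥ | push {1}
  [5] u=0 | in [-1,3] | out [-3,3] | prev [1,3] | push {2,3}
  [6] u=1 | in [-3,3] | out [-3,3] | prev [1,3] | push {0}
  [7] u=2 | in [-3,3] | out [-3,3] | prev [-1,3] | push {}
  [8] u=3 | in [-3,3] | out [-3,3] | prev [-1,3] | push {1}
  [9] u=0 | in [-3,3] | out [-3,3] | ==
  [10] u=1 | in [-3,3] | out [-3,3] | ==

Converged values:
  [0] [-3,3]
  [1] [-3,3]
  [2] [-3,3]
  [3] [-3,3]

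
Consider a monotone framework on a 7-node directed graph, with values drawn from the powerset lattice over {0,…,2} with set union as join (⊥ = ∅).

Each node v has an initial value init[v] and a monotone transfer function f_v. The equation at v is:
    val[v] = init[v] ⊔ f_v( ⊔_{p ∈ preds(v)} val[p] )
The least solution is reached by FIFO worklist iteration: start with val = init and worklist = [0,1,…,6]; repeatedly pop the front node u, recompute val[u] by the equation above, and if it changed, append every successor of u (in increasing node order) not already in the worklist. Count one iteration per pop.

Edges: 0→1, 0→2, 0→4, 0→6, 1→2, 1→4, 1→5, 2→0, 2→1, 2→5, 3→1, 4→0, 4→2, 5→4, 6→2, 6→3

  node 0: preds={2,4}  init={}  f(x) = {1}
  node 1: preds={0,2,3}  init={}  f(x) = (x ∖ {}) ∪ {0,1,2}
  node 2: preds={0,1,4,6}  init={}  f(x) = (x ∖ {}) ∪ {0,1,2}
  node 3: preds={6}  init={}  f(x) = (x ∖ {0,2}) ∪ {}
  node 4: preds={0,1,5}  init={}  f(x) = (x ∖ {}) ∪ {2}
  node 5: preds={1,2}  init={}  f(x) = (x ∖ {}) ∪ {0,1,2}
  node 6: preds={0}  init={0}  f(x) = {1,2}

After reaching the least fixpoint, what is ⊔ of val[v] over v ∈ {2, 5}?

{0,1,2}

Worklist (13 pops):
  #1 pop 0: in={} → {1} (was {}); enqueue []
  #2 pop 1: in={1} → {0,1,2} (was {}); enqueue []
  #3 pop 2: in={0,1,2} → {0,1,2} (was {}); enqueue [0,1]
  #4 pop 3: in={0} → {} (no change)
  #5 pop 4: in={0,1,2} → {0,1,2} (was {}); enqueue [2]
  #6 pop 5: in={0,1,2} → {0,1,2} (was {}); enqueue [4]
  #7 pop 6: in={1} → {0,1,2} (was {0}); enqueue [3]
  #8 pop 0: in={0,1,2} → {1} (no change)
  #9 pop 1: in={0,1,2} → {0,1,2} (no change)
  #10 pop 2: in={0,1,2} → {0,1,2} (no change)
  #11 pop 4: in={0,1,2} → {0,1,2} (no change)
  #12 pop 3: in={0,1,2} → {1} (was {}); enqueue [1]
  #13 pop 1: in={0,1,2} → {0,1,2} (no change)

Fixpoint:
  val[0] = {1}
  val[1] = {0,1,2}
  val[2] = {0,1,2}
  val[3] = {1}
  val[4] = {0,1,2}
  val[5] = {0,1,2}
  val[6] = {0,1,2}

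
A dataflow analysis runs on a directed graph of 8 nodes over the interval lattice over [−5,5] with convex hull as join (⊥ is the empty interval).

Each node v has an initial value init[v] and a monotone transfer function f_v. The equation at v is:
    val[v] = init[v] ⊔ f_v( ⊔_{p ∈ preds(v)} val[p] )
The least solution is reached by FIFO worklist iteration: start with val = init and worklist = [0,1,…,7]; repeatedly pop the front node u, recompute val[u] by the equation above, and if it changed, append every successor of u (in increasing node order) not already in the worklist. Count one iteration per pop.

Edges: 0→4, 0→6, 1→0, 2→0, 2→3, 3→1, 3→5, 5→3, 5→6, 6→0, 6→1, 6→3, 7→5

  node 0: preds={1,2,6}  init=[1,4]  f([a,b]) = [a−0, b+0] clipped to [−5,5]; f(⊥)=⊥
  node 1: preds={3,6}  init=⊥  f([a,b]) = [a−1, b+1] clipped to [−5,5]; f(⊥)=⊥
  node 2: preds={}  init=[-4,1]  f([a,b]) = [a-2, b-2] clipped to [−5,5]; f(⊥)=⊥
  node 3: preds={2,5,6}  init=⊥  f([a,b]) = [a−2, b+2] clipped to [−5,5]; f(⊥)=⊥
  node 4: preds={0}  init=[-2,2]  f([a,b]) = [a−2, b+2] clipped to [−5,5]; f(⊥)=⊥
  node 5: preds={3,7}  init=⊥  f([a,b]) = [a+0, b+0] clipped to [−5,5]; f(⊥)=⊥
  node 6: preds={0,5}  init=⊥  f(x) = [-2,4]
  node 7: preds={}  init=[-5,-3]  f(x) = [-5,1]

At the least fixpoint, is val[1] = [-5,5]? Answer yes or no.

Trace (16 dequeues):
  [1] u=0 | in [-4,1] | out [-4,4] | prev [1,4] | push {}
  [2] u=1 | in ⊥ | out ⊥ | ==
  [3] u=2 | in ⊥ | out [-4,1] | ==
  [4] u=3 | in [-4,1] | out [-5,3] | prev ⊥ | push {1}
  [5] u=4 | in [-4,4] | out [-5,5] | prev [-2,2] | push {}
  [6] u=5 | in [-5,3] | out [-5,3] | prev ⊥ | push {3}
  [7] u=6 | in [-5,4] | out [-2,4] | prev ⊥ | push {0}
  [8] u=7 | in ⊥ | out [-5,1] | prev [-5,-3] | push {5}
  [9] u=1 | in [-5,4] | out [-5,5] | prev ⊥ | push {}
  [10] u=3 | in [-5,4] | out [-5,5] | prev [-5,3] | push {1}
  [11] u=0 | in [-5,5] | out [-5,5] | prev [-4,4] | push {4,6}
  [12] u=5 | in [-5,5] | out [-5,5] | prev [-5,3] | push {3}
  [13] u=1 | in [-5,5] | out [-5,5] | ==
  [14] u=4 | in [-5,5] | out [-5,5] | ==
  [15] u=6 | in [-5,5] | out [-2,4] | ==
  [16] u=3 | in [-5,5] | out [-5,5] | ==

Converged values:
  [0] [-5,5]
  [1] [-5,5]
  [2] [-4,1]
  [3] [-5,5]
  [4] [-5,5]
  [5] [-5,5]
  [6] [-2,4]
  [7] [-5,1]

yes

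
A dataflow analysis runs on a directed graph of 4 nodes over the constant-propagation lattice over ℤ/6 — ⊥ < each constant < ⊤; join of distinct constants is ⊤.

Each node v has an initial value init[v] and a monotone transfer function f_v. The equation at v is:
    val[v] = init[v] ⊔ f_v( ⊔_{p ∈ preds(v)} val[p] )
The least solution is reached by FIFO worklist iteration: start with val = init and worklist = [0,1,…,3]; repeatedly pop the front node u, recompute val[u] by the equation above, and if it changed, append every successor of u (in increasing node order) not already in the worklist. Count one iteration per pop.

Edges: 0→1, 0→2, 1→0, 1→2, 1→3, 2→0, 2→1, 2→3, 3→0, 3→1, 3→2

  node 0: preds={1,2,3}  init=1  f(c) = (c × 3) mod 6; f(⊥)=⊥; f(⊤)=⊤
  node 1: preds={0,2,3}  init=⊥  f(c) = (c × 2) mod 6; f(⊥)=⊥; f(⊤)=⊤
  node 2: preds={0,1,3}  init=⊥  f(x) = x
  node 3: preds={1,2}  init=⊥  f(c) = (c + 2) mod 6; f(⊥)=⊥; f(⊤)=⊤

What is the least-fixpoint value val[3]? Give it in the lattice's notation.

Trace (9 dequeues):
  [1] u=0 | in ⊥ | out 1 | ==
  [2] u=1 | in 1 | out 2 | prev ⊥ | push {0}
  [3] u=2 | in ⊤ | out ⊤ | prev ⊥ | push {1}
  [4] u=3 | in ⊤ | out ⊤ | prev ⊥ | push {2}
  [5] u=0 | in ⊤ | out ⊤ | prev 1 | push {}
  [6] u=1 | in ⊤ | out ⊤ | prev 2 | push {0,3}
  [7] u=2 | in ⊤ | out ⊤ | ==
  [8] u=0 | in ⊤ | out ⊤ | ==
  [9] u=3 | in ⊤ | out ⊤ | ==

Converged values:
  [0] ⊤
  [1] ⊤
  [2] ⊤
  [3] ⊤

⊤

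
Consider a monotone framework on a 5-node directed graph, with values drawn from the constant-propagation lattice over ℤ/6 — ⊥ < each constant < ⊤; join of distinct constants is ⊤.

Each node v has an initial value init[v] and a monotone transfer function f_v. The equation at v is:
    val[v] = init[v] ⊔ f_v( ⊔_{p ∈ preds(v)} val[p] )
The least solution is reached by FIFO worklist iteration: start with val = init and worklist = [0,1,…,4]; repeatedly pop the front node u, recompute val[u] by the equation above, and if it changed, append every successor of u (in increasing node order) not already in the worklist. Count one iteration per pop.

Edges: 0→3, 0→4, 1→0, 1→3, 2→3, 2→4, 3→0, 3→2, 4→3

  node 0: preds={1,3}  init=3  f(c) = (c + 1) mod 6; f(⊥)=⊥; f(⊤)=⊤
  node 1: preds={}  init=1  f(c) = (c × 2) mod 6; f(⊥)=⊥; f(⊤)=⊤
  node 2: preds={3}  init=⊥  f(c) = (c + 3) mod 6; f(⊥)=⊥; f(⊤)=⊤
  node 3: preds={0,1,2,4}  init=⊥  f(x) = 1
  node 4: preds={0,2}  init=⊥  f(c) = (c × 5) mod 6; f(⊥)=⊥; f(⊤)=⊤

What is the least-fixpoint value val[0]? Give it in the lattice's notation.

Iteration log — 9 steps:
  step 1. node 0  ⊔preds=1  new=⊤  old=3  +wl: 
  step 2. node 1  ⊔preds=⊥  new=1  stable
  step 3. node 2  ⊔preds=⊥  new=⊥  stable
  step 4. node 3  ⊔preds=⊤  new=1  old=⊥  +wl: 0,2
  step 5. node 4  ⊔preds=⊤  new=⊤  old=⊥  +wl: 3
  step 6. node 0  ⊔preds=1  new=⊤  stable
  step 7. node 2  ⊔preds=1  new=4  old=⊥  +wl: 4
  step 8. node 3  ⊔preds=⊤  new=1  stable
  step 9. node 4  ⊔preds=⊤  new=⊤  stable

Least fixpoint reached:
  node 0: ⊤
  node 1: 1
  node 2: 4
  node 3: 1
  node 4: ⊤

⊤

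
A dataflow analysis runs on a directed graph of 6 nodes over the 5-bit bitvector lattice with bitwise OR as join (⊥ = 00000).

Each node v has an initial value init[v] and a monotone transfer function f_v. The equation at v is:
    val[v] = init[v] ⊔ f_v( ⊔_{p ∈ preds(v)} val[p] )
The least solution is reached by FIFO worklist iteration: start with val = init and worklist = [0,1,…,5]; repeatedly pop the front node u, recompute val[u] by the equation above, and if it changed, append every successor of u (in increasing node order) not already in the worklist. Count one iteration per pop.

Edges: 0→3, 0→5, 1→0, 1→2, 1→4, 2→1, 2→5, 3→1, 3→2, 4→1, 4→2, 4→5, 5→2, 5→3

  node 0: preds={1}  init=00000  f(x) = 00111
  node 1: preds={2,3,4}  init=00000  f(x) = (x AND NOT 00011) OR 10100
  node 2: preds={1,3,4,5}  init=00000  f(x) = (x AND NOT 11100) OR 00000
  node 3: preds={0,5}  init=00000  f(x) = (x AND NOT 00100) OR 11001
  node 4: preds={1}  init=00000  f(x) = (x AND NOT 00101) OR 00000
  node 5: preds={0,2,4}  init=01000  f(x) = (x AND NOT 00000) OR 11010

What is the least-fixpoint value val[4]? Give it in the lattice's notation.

Worklist (15 pops):
  #1 pop 0: in=00000 → 00111 (was 00000); enqueue []
  #2 pop 1: in=00000 → 10100 (was 00000); enqueue [0]
  #3 pop 2: in=11100 → 00000 (no change)
  #4 pop 3: in=01111 → 11011 (was 00000); enqueue [1,2]
  #5 pop 4: in=10100 → 10000 (was 00000); enqueue []
  #6 pop 5: in=10111 → 11111 (was 01000); enqueue [3]
  #7 pop 0: in=10100 → 00111 (no change)
  #8 pop 1: in=11011 → 11100 (was 10100); enqueue [0,4]
  #9 pop 2: in=11111 → 00011 (was 00000); enqueue [1,5]
  #10 pop 3: in=11111 → 11011 (no change)
  #11 pop 0: in=11100 → 00111 (no change)
  #12 pop 4: in=11100 → 11000 (was 10000); enqueue [2]
  #13 pop 1: in=11011 → 11100 (no change)
  #14 pop 5: in=11111 → 11111 (no change)
  #15 pop 2: in=11111 → 00011 (no change)

Fixpoint:
  val[0] = 00111
  val[1] = 11100
  val[2] = 00011
  val[3] = 11011
  val[4] = 11000
  val[5] = 11111

11000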